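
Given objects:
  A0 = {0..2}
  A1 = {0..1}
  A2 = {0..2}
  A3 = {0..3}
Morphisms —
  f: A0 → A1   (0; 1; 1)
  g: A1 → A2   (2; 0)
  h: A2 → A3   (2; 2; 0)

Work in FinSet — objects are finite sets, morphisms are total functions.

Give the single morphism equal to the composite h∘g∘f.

Answer: (0; 2; 2)

Work:
  0 f→0 g→2 h→0
  1 f→1 g→0 h→2
  2 f→1 g→0 h→2
result: (0; 2; 2)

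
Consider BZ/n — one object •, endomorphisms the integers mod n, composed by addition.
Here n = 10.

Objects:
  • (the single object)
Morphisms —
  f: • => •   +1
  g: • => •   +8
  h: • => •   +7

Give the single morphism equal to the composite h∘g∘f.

  0 +1≡1 +8≡9 +7≡6  (mod 10)
result: +6

Answer: +6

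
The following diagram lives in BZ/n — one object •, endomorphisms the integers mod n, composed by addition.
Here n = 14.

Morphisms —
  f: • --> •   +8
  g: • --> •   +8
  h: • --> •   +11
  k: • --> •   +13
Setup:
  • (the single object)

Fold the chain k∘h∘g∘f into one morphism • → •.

Answer: +12

Derivation:
  0 +8≡8 +8≡2 +11≡13 +13≡12  (mod 14)
result: +12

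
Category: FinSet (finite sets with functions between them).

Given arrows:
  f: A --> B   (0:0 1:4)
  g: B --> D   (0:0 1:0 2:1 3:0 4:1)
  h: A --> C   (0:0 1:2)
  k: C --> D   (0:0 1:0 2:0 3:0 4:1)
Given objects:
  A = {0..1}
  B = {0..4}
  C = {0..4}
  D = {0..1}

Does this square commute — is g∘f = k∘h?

Answer: DOES NOT COMMUTE

Derivation:
Along f;g (path 1):
  0 f-->0 g-->0
  1 f-->4 g-->1
  result₁ = (0:0 1:1)
Along h;k (path 2):
  0 h-->0 k-->0
  1 h-->2 k-->0
  result₂ = (0:0 1:0)
Equal? differ; not commutative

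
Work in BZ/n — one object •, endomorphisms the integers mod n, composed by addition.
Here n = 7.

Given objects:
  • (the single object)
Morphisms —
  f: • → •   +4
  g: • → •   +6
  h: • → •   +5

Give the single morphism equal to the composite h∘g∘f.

Answer: +1

Derivation:
  0 +4≡4 +6≡3 +5≡1  (mod 7)
⟦path⟧: +1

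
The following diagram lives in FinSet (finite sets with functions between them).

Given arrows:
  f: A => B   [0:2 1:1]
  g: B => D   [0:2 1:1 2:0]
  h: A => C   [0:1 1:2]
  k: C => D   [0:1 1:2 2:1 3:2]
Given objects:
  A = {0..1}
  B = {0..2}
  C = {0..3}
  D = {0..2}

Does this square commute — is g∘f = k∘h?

Answer: DOES NOT COMMUTE

Work:
Along f;g (path 1):
  0 f=>2 g=>0
  1 f=>1 g=>1
  ⟦path⟧₁ = [0:0 1:1]
Along h;k (path 2):
  0 h=>1 k=>2
  1 h=>2 k=>1
  ⟦path⟧₂ = [0:2 1:1]
Equal? distinct morphisms ✗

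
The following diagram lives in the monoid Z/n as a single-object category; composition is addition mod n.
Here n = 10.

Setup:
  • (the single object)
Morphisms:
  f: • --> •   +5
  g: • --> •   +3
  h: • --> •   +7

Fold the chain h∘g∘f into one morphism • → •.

Answer: +5

Derivation:
  0 +5≡5 +3≡8 +7≡5  (mod 10)
⟦path⟧: +5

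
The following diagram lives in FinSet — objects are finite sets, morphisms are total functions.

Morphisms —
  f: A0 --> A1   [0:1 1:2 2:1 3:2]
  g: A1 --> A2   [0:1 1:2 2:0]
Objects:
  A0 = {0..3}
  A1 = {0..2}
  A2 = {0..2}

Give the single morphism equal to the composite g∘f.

Answer: [0:2 1:0 2:2 3:0]

Trace:
  0 f-->1 g-->2
  1 f-->2 g-->0
  2 f-->1 g-->2
  3 f-->2 g-->0
⟦path⟧: [0:2 1:0 2:2 3:0]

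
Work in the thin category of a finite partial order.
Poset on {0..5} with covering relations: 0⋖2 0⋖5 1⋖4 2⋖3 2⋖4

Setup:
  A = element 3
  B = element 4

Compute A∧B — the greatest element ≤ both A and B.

{x : x≤A ∧ x≤B} = {0,2}  (A=3, B=4)
  0 ≤ 2
  2 ≤ 2
glb = 2

Answer: A∧B = 2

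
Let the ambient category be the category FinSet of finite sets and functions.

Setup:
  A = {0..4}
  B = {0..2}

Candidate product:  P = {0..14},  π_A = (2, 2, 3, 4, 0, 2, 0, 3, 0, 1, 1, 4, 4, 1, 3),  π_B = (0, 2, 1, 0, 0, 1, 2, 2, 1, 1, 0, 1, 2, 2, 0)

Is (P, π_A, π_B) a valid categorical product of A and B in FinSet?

Answer: VALID PRODUCT

Work:
|A|·|B| = 5·3 = 15;  |P| = 15
Check the pairing map k ↦ (π_A(k), π_B(k)):
  0 ↦ (2,0)
  1 ↦ (2,2)
  2 ↦ (3,1)
  3 ↦ (4,0)
  4 ↦ (0,0)
  5 ↦ (2,1)
  6 ↦ (0,2)
  7 ↦ (3,2)
  8 ↦ (0,1)
  9 ↦ (1,1)
  10 ↦ (1,0)
  11 ↦ (4,1)
  12 ↦ (4,2)
  13 ↦ (1,2)
  14 ↦ (3,0)
distinct pairs in image: 15 / 15 needed
  → bijection onto A×B; projections well-typed.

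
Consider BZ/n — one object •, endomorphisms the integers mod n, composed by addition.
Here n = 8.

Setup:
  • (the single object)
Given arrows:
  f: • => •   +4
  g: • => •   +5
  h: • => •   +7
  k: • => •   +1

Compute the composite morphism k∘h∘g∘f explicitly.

  0 +4≡4 +5≡1 +7≡0 +1≡1  (mod 8)
composite: +1

Answer: +1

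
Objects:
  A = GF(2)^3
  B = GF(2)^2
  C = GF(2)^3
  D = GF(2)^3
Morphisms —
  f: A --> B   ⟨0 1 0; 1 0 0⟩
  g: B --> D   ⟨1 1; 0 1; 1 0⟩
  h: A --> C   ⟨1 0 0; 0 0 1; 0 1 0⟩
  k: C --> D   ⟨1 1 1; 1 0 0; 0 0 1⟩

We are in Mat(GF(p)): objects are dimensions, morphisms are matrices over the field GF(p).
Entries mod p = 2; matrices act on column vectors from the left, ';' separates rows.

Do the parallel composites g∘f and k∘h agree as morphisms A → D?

1) trace f;g:
  e0=[1,0,0] f-->[0,1] g-->[1,1,0]
  e1=[0,1,0] f-->[1,0] g-->[1,0,1]
  e2=[0,0,1] f-->[0,0] g-->[0,0,0]
  result₁ = ⟨1 1 0; 1 0 0; 0 1 0⟩
2) trace h;k:
  e0=[1,0,0] h-->[1,0,0] k-->[1,1,0]
  e1=[0,1,0] h-->[0,0,1] k-->[1,0,1]
  e2=[0,0,1] h-->[0,1,0] k-->[1,0,0]
  result₂ = ⟨1 1 1; 1 0 0; 0 1 0⟩
Equal? distinct morphisms ✗

Answer: DOES NOT COMMUTE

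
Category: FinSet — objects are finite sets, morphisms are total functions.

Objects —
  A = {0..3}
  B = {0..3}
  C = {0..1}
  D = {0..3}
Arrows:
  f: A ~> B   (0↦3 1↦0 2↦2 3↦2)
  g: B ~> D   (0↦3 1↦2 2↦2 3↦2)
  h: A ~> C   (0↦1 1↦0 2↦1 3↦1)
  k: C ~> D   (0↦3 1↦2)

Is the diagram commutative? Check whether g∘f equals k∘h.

Along f;g (path 1):
  0 f~>3 g~>2
  1 f~>0 g~>3
  2 f~>2 g~>2
  3 f~>2 g~>2
  composite₁ = (0↦2 1↦3 2↦2 3↦2)
Along h;k (path 2):
  0 h~>1 k~>2
  1 h~>0 k~>3
  2 h~>1 k~>2
  3 h~>1 k~>2
  composite₂ = (0↦2 1↦3 2↦2 3↦2)
Equal? same morphism ✓

Answer: COMMUTES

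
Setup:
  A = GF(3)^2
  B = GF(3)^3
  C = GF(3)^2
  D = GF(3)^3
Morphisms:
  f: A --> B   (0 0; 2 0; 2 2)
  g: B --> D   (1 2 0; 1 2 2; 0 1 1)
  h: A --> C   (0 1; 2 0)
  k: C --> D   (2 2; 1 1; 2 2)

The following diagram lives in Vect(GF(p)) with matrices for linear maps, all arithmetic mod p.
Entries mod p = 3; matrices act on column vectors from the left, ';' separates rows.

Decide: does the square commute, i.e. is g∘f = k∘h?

1) trace f;g:
  e0=⟨1,0⟩ f-->⟨0,2,2⟩ g-->⟨1,2,1⟩
  e1=⟨0,1⟩ f-->⟨0,0,2⟩ g-->⟨0,1,2⟩
  result₁ = (1 0; 2 1; 1 2)
2) trace h;k:
  e0=⟨1,0⟩ h-->⟨0,2⟩ k-->⟨1,2,1⟩
  e1=⟨0,1⟩ h-->⟨1,0⟩ k-->⟨2,1,2⟩
  result₂ = (1 2; 2 1; 1 2)
Equal? differ; not commutative

Answer: DOES NOT COMMUTE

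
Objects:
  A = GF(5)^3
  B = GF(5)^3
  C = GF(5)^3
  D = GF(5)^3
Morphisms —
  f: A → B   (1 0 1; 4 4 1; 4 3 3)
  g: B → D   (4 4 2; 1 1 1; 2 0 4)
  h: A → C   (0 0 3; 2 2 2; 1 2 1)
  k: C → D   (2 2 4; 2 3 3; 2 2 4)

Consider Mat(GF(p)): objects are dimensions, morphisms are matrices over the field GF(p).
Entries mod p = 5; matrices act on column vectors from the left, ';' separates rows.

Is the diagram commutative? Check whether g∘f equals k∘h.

Along f;g (path 1):
  e0=⟨1,0,0⟩ f→⟨1,4,4⟩ g→⟨3,4,3⟩
  e1=⟨0,1,0⟩ f→⟨0,4,3⟩ g→⟨2,2,2⟩
  e2=⟨0,0,1⟩ f→⟨1,1,3⟩ g→⟨4,0,4⟩
  ⟦path⟧₁ = (3 2 4; 4 2 0; 3 2 4)
Along h;k (path 2):
  e0=⟨1,0,0⟩ h→⟨0,2,1⟩ k→⟨3,4,3⟩
  e1=⟨0,1,0⟩ h→⟨0,2,2⟩ k→⟨2,2,2⟩
  e2=⟨0,0,1⟩ h→⟨3,2,1⟩ k→⟨4,0,4⟩
  ⟦path⟧₂ = (3 2 4; 4 2 0; 3 2 4)
Equal? same morphism ✓

Answer: COMMUTES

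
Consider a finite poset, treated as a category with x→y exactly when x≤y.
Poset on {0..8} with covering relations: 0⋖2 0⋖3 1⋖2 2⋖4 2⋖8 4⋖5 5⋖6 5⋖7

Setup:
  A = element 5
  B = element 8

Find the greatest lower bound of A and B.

Answer: A∧B = 2

Trace:
Lower bounds of A=5 and B=8: {0,1,2}
  0 <= 2
  1 <= 2
  2 <= 2
glb = 2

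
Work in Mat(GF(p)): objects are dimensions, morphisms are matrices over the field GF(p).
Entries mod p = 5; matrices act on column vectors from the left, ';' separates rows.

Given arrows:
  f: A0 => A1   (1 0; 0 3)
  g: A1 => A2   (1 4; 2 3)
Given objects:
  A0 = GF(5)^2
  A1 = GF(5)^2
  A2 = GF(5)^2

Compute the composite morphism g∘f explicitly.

  e0=[1,0] f=>[1,0] g=>[1,2]
  e1=[0,1] f=>[0,3] g=>[2,4]
composite: (1 2; 2 4)

Answer: (1 2; 2 4)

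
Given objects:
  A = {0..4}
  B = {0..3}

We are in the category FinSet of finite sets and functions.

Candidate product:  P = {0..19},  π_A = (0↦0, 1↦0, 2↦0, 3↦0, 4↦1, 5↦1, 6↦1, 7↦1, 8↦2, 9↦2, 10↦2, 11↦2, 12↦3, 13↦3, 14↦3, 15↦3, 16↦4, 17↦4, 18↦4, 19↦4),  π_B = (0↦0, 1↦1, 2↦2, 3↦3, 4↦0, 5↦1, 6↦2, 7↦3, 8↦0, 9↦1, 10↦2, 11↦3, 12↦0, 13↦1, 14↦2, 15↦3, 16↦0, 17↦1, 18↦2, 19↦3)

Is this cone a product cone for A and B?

|A|·|B| = 5·4 = 20;  |P| = 20
Check the pairing map k ↦ (π_A(k), π_B(k)):
  0 ↦ (0,0)
  1 ↦ (0,1)
  2 ↦ (0,2)
  3 ↦ (0,3)
  4 ↦ (1,0)
  5 ↦ (1,1)
  6 ↦ (1,2)
  7 ↦ (1,3)
  8 ↦ (2,0)
  9 ↦ (2,1)
  10 ↦ (2,2)
  11 ↦ (2,3)
  12 ↦ (3,0)
  13 ↦ (3,1)
  14 ↦ (3,2)
  15 ↦ (3,3)
  16 ↦ (4,0)
  17 ↦ (4,1)
  18 ↦ (4,2)
  19 ↦ (4,3)
distinct pairs in image: 20 / 20 needed
  → bijection onto A×B; projections well-typed.

Answer: VALID PRODUCT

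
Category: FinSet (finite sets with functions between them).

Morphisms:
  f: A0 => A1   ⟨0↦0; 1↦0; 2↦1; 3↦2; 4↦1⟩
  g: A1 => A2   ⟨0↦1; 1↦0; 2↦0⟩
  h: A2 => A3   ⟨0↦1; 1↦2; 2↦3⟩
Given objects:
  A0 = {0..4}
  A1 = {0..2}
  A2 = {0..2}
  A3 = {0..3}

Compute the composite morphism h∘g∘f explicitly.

  0 f=>0 g=>1 h=>2
  1 f=>0 g=>1 h=>2
  2 f=>1 g=>0 h=>1
  3 f=>2 g=>0 h=>1
  4 f=>1 g=>0 h=>1
composite: ⟨0↦2; 1↦2; 2↦1; 3↦1; 4↦1⟩

Answer: ⟨0↦2; 1↦2; 2↦1; 3↦1; 4↦1⟩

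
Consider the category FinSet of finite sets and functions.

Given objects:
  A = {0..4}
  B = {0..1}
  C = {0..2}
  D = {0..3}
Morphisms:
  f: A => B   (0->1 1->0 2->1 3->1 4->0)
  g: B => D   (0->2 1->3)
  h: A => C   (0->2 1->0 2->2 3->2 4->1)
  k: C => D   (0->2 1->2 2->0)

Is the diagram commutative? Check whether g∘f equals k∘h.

Answer: DOES NOT COMMUTE

Work:
Along f;g (path 1):
  0 f=>1 g=>3
  1 f=>0 g=>2
  2 f=>1 g=>3
  3 f=>1 g=>3
  4 f=>0 g=>2
  result₁ = (0->3 1->2 2->3 3->3 4->2)
Along h;k (path 2):
  0 h=>2 k=>0
  1 h=>0 k=>2
  2 h=>2 k=>0
  3 h=>2 k=>0
  4 h=>1 k=>2
  result₂ = (0->0 1->2 2->0 3->0 4->2)
Equal? differ; not commutative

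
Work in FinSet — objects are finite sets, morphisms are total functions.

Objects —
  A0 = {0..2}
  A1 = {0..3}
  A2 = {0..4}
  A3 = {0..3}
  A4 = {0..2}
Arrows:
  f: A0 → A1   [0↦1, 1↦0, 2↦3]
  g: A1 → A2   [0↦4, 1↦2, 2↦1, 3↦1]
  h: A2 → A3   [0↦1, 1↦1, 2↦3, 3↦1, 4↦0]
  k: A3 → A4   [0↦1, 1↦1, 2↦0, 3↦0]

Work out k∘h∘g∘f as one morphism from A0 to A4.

  0 f→1 g→2 h→3 k→0
  1 f→0 g→4 h→0 k→1
  2 f→3 g→1 h→1 k→1
⟦path⟧: [0↦0, 1↦1, 2↦1]

Answer: [0↦0, 1↦1, 2↦1]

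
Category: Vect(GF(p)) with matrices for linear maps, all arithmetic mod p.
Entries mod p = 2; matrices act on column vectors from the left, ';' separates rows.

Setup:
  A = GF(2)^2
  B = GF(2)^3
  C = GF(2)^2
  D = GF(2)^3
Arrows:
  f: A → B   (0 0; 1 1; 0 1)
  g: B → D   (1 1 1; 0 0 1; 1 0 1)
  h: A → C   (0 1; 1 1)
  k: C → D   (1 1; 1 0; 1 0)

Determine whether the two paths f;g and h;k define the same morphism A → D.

Path 1 = f;g:
  e0=(1,0) f→(0,1,0) g→(1,0,0)
  e1=(0,1) f→(0,1,1) g→(0,1,1)
  result₁ = (1 0; 0 1; 0 1)
Path 2 = h;k:
  e0=(1,0) h→(0,1) k→(1,0,0)
  e1=(0,1) h→(1,1) k→(0,1,1)
  result₂ = (1 0; 0 1; 0 1)
Equal? same morphism ✓

Answer: COMMUTES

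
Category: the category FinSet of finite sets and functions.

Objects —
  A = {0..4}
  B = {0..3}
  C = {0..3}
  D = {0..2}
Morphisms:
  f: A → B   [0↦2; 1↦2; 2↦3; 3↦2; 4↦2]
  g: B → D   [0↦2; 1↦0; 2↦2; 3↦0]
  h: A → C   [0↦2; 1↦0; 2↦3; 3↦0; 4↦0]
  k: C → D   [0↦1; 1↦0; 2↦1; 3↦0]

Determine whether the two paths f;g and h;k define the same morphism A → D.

Path 1 = f;g:
  0 f→2 g→2
  1 f→2 g→2
  2 f→3 g→0
  3 f→2 g→2
  4 f→2 g→2
  composite₁ = [0↦2; 1↦2; 2↦0; 3↦2; 4↦2]
Path 2 = h;k:
  0 h→2 k→1
  1 h→0 k→1
  2 h→3 k→0
  3 h→0 k→1
  4 h→0 k→1
  composite₂ = [0↦1; 1↦1; 2↦0; 3↦1; 4↦1]
Equal? differ; not commutative

Answer: DOES NOT COMMUTE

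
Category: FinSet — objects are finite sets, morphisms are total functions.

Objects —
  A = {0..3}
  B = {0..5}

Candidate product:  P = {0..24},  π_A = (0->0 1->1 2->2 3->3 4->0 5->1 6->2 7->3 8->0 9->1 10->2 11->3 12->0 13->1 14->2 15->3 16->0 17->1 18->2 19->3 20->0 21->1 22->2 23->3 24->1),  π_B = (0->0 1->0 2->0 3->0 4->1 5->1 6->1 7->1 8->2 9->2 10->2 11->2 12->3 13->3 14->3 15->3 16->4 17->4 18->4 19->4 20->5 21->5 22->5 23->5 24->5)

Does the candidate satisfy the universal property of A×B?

|A|·|B| = 4·6 = 24;  |P| = 25
  → cardinalities differ; no bijection possible.

Answer: NOT A VALID PRODUCT — |P|=25 ≠ |A|·|B|=24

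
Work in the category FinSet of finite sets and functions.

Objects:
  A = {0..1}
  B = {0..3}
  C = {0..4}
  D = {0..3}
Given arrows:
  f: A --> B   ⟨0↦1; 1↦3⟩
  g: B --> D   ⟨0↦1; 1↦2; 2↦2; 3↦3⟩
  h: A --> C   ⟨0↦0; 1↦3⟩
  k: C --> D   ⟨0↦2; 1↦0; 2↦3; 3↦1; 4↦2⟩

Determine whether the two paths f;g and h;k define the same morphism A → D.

1) trace f;g:
  0 f-->1 g-->2
  1 f-->3 g-->3
  ⟦path⟧₁ = ⟨0↦2; 1↦3⟩
2) trace h;k:
  0 h-->0 k-->2
  1 h-->3 k-->1
  ⟦path⟧₂ = ⟨0↦2; 1↦1⟩
Equal? distinct morphisms ✗

Answer: DOES NOT COMMUTE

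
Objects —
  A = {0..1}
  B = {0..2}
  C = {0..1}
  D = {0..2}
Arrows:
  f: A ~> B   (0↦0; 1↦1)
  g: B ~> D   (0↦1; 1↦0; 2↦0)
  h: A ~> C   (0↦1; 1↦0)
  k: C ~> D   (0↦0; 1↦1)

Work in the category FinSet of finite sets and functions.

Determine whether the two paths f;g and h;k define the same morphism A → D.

Answer: COMMUTES

Derivation:
Along f;g (path 1):
  0 f~>0 g~>1
  1 f~>1 g~>0
  result₁ = (0↦1; 1↦0)
Along h;k (path 2):
  0 h~>1 k~>1
  1 h~>0 k~>0
  result₂ = (0↦1; 1↦0)
Equal? equal; square commutes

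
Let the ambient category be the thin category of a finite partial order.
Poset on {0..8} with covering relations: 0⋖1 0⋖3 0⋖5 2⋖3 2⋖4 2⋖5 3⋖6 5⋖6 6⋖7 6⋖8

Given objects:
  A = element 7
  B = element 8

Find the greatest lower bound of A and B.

Answer: A∧B = 6

Trace:
Common predecessors of 7,8: {0,2,3,5,6}
  0 ≤ 6
  2 ≤ 6
  3 ≤ 6
  5 ≤ 6
  6 ≤ 6
glb = 6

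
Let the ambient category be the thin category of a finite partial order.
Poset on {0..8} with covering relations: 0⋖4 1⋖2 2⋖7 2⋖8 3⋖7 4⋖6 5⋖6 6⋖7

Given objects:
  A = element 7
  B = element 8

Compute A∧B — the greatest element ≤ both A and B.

Answer: A∧B = 2

Work:
Common predecessors of 7,8: {1,2}
  1 <= 2
  2 <= 2
glb = 2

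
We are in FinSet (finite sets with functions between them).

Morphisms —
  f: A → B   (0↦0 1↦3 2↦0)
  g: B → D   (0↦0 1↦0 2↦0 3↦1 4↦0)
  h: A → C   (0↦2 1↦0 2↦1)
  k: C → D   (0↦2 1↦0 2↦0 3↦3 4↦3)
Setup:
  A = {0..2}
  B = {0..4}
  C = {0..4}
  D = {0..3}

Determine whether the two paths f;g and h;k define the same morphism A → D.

Answer: DOES NOT COMMUTE

Trace:
Path 1 = f;g:
  0 f→0 g→0
  1 f→3 g→1
  2 f→0 g→0
  composite₁ = (0↦0 1↦1 2↦0)
Path 2 = h;k:
  0 h→2 k→0
  1 h→0 k→2
  2 h→1 k→0
  composite₂ = (0↦0 1↦2 2↦0)
Equal? distinct morphisms ✗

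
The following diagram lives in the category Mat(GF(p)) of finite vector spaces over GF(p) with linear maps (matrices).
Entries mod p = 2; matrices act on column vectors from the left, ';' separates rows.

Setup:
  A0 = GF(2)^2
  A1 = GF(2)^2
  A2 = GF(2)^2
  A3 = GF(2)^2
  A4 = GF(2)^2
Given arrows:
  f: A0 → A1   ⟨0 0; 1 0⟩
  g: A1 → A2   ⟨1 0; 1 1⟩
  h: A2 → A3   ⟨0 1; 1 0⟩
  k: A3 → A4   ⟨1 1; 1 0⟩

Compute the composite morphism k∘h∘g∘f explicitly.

Answer: ⟨1 0; 1 0⟩

Derivation:
  e0=[1,0] f→[0,1] g→[0,1] h→[1,0] k→[1,1]
  e1=[0,1] f→[0,0] g→[0,0] h→[0,0] k→[0,0]
result: ⟨1 0; 1 0⟩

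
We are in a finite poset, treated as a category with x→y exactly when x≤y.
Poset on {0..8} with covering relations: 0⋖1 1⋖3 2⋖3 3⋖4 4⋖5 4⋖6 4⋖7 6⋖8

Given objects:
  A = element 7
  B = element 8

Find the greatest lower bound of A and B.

Lower bounds of A=7 and B=8: {0,1,2,3,4}
  0 <= 4
  1 <= 4
  2 <= 4
  3 <= 4
  4 <= 4
glb = 4

Answer: A∧B = 4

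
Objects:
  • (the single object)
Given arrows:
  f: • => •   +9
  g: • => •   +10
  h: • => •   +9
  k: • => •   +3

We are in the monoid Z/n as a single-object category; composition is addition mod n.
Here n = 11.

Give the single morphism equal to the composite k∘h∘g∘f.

  0 +9≡9 +10≡8 +9≡6 +3≡9  (mod 11)
result: +9

Answer: +9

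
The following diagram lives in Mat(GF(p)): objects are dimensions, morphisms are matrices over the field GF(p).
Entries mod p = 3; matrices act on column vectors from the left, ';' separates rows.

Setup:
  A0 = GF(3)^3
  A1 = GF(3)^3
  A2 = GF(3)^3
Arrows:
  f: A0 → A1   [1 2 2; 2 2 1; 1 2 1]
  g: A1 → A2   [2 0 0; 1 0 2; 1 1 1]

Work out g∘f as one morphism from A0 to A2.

  e0=⟨1,0,0⟩ f→⟨1,2,1⟩ g→⟨2,0,1⟩
  e1=⟨0,1,0⟩ f→⟨2,2,2⟩ g→⟨1,0,0⟩
  e2=⟨0,0,1⟩ f→⟨2,1,1⟩ g→⟨1,1,1⟩
⟦path⟧: [2 1 1; 0 0 1; 1 0 1]

Answer: [2 1 1; 0 0 1; 1 0 1]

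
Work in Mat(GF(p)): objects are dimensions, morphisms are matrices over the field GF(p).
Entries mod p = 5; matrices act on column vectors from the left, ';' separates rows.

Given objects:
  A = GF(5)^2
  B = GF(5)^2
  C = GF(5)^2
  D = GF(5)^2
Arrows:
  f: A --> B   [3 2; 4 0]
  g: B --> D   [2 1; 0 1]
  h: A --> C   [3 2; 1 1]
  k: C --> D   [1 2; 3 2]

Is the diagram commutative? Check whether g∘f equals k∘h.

Answer: DOES NOT COMMUTE

Trace:
Path 1 = f;g:
  e0=(1,0) f-->(3,4) g-->(0,4)
  e1=(0,1) f-->(2,0) g-->(4,0)
  ⟦path⟧₁ = [0 4; 4 0]
Path 2 = h;k:
  e0=(1,0) h-->(3,1) k-->(0,1)
  e1=(0,1) h-->(2,1) k-->(4,3)
  ⟦path⟧₂ = [0 4; 1 3]
Equal? NO — does not commute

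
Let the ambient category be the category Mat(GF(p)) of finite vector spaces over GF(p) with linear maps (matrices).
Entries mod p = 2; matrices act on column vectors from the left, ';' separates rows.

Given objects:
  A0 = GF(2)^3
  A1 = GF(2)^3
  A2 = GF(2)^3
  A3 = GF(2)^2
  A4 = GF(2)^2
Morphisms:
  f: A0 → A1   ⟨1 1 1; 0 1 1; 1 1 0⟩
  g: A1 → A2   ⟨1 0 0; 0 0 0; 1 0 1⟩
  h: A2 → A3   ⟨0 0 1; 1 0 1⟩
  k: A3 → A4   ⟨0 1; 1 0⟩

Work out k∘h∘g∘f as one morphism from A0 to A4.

Answer: ⟨1 1 0; 0 0 1⟩

Trace:
  e0=[1,0,0] f→[1,0,1] g→[1,0,0] h→[0,1] k→[1,0]
  e1=[0,1,0] f→[1,1,1] g→[1,0,0] h→[0,1] k→[1,0]
  e2=[0,0,1] f→[1,1,0] g→[1,0,1] h→[1,0] k→[0,1]
composite: ⟨1 1 0; 0 0 1⟩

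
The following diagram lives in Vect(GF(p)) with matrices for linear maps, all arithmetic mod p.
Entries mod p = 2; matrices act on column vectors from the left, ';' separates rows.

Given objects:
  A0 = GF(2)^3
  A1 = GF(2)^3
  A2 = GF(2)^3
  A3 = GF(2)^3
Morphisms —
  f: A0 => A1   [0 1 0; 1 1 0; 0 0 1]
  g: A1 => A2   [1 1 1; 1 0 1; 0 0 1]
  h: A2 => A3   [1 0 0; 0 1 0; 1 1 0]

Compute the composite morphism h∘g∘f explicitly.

Answer: [1 0 1; 0 1 1; 1 1 0]

Work:
  e0=(1,0,0) f=>(0,1,0) g=>(1,0,0) h=>(1,0,1)
  e1=(0,1,0) f=>(1,1,0) g=>(0,1,0) h=>(0,1,1)
  e2=(0,0,1) f=>(0,0,1) g=>(1,1,1) h=>(1,1,0)
composite: [1 0 1; 0 1 1; 1 1 0]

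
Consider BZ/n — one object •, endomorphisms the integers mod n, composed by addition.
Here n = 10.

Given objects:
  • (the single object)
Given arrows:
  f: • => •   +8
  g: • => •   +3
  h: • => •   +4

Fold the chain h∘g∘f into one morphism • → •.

  0 +8≡8 +3≡1 +4≡5  (mod 10)
composite: +5

Answer: +5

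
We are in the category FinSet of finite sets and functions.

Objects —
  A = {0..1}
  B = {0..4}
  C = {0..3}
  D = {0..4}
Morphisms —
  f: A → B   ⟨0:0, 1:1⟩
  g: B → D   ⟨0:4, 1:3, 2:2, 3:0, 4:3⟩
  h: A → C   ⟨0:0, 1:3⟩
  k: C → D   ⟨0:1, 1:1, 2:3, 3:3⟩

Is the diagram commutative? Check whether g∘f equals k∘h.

Answer: DOES NOT COMMUTE

Trace:
1) trace f;g:
  0 f→0 g→4
  1 f→1 g→3
  result₁ = ⟨0:4, 1:3⟩
2) trace h;k:
  0 h→0 k→1
  1 h→3 k→3
  result₂ = ⟨0:1, 1:3⟩
Equal? NO — does not commute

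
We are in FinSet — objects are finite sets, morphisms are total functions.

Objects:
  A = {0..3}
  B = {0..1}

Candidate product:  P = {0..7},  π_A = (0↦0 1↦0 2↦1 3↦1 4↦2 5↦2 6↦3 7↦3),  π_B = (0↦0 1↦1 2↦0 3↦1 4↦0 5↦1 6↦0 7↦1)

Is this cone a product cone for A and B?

Answer: VALID PRODUCT

Trace:
|A|·|B| = 4·2 = 8;  |P| = 8
Check the pairing map k ↦ (π_A(k), π_B(k)):
  0 ↦ (0,0)
  1 ↦ (0,1)
  2 ↦ (1,0)
  3 ↦ (1,1)
  4 ↦ (2,0)
  5 ↦ (2,1)
  6 ↦ (3,0)
  7 ↦ (3,1)
distinct pairs in image: 8 / 8 needed
  → bijection onto A×B; projections well-typed.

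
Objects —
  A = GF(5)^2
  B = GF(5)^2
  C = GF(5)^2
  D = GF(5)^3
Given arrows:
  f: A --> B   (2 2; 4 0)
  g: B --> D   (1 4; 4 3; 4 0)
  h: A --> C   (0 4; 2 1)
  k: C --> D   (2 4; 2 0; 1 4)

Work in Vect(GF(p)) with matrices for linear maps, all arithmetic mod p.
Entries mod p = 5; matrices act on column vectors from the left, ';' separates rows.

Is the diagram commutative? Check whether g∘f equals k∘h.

Answer: COMMUTES

Derivation:
Along f;g (path 1):
  e0=⟨1,0⟩ f-->⟨2,4⟩ g-->⟨3,0,3⟩
  e1=⟨0,1⟩ f-->⟨2,0⟩ g-->⟨2,3,3⟩
  composite₁ = (3 2; 0 3; 3 3)
Along h;k (path 2):
  e0=⟨1,0⟩ h-->⟨0,2⟩ k-->⟨3,0,3⟩
  e1=⟨0,1⟩ h-->⟨4,1⟩ k-->⟨2,3,3⟩
  composite₂ = (3 2; 0 3; 3 3)
Equal? equal; square commutes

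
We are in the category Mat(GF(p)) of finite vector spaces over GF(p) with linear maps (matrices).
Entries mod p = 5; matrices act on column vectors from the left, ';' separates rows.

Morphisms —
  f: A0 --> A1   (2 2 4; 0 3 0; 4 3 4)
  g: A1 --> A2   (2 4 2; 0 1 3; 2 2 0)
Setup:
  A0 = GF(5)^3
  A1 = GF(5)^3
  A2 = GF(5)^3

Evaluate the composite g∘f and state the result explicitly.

Answer: (2 2 1; 2 2 2; 4 0 3)

Derivation:
  e0=[1,0,0] f-->[2,0,4] g-->[2,2,4]
  e1=[0,1,0] f-->[2,3,3] g-->[2,2,0]
  e2=[0,0,1] f-->[4,0,4] g-->[1,2,3]
⟦path⟧: (2 2 1; 2 2 2; 4 0 3)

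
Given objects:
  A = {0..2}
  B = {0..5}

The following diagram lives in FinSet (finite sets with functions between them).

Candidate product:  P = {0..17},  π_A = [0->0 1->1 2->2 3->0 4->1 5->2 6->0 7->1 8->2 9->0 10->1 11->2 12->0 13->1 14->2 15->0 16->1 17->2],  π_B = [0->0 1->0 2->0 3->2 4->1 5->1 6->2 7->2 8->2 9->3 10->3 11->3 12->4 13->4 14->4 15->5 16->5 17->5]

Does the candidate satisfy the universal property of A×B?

Answer: NOT A VALID PRODUCT — duplicate pair at indices 6,3

Trace:
|A|·|B| = 3·6 = 18;  |P| = 18
Check the pairing map k ↦ (π_A(k), π_B(k)):
  0 -> (0,0)
  1 -> (1,0)
  2 -> (2,0)
  3 -> (0,2)
  4 -> (1,1)
  5 -> (2,1)
  6 -> (0,2)  ✗ repeats pair of k=3
  7 -> (1,2)
  8 -> (2,2)
  9 -> (0,3)
  10 -> (1,3)
  11 -> (2,3)
  12 -> (0,4)
  13 -> (1,4)
  14 -> (2,4)
  15 -> (0,5)
  16 -> (1,5)
  17 -> (2,5)
distinct pairs in image: 17 / 18 needed
  → (0,2) hit at k=3 and k=6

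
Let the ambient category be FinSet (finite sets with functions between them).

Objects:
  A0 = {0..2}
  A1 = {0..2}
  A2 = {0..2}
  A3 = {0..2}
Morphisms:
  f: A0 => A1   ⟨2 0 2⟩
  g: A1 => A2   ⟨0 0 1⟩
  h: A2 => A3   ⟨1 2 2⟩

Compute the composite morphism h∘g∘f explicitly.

Answer: ⟨2 1 2⟩

Trace:
  0 f=>2 g=>1 h=>2
  1 f=>0 g=>0 h=>1
  2 f=>2 g=>1 h=>2
result: ⟨2 1 2⟩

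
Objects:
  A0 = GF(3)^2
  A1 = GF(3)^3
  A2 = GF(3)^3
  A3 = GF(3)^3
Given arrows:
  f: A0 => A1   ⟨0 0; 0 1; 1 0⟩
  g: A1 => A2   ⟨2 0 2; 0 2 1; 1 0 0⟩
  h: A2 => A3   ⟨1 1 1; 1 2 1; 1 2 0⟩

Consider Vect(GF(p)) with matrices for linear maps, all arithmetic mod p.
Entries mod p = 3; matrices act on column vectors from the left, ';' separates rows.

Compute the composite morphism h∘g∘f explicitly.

  e0=⟨1,0⟩ f=>⟨0,0,1⟩ g=>⟨2,1,0⟩ h=>⟨0,1,1⟩
  e1=⟨0,1⟩ f=>⟨0,1,0⟩ g=>⟨0,2,0⟩ h=>⟨2,1,1⟩
result: ⟨0 2; 1 1; 1 1⟩

Answer: ⟨0 2; 1 1; 1 1⟩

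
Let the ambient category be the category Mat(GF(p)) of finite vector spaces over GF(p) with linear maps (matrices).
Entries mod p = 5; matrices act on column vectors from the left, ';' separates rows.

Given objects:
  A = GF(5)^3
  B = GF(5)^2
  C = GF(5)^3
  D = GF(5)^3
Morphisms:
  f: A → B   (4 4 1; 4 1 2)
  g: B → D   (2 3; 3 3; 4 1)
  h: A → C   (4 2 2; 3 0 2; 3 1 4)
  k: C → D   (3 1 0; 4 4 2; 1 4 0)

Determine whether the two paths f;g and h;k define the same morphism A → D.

Answer: DOES NOT COMMUTE

Trace:
Along f;g (path 1):
  e0=⟨1,0,0⟩ f→⟨4,4⟩ g→⟨0,4,0⟩
  e1=⟨0,1,0⟩ f→⟨4,1⟩ g→⟨1,0,2⟩
  e2=⟨0,0,1⟩ f→⟨1,2⟩ g→⟨3,4,1⟩
  composite₁ = (0 1 3; 4 0 4; 0 2 1)
Along h;k (path 2):
  e0=⟨1,0,0⟩ h→⟨4,3,3⟩ k→⟨0,4,1⟩
  e1=⟨0,1,0⟩ h→⟨2,0,1⟩ k→⟨1,0,2⟩
  e2=⟨0,0,1⟩ h→⟨2,2,4⟩ k→⟨3,4,0⟩
  composite₂ = (0 1 3; 4 0 4; 1 2 0)
Equal? NO — does not commute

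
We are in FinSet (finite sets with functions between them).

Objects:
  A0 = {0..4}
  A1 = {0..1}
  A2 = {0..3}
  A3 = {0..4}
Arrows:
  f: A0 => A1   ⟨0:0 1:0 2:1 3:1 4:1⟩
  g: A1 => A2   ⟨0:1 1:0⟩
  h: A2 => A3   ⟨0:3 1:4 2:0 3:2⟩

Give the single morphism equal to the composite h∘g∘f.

  0 f=>0 g=>1 h=>4
  1 f=>0 g=>1 h=>4
  2 f=>1 g=>0 h=>3
  3 f=>1 g=>0 h=>3
  4 f=>1 g=>0 h=>3
result: ⟨0:4 1:4 2:3 3:3 4:3⟩

Answer: ⟨0:4 1:4 2:3 3:3 4:3⟩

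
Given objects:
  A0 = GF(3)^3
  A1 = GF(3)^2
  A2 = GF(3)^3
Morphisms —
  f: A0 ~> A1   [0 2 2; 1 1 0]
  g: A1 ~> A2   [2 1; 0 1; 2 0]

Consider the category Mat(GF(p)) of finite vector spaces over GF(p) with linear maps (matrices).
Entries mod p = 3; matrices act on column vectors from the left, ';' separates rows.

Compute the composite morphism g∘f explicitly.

  e0=(1,0,0) f~>(0,1) g~>(1,1,0)
  e1=(0,1,0) f~>(2,1) g~>(2,1,1)
  e2=(0,0,1) f~>(2,0) g~>(1,0,1)
result: [1 2 1; 1 1 0; 0 1 1]

Answer: [1 2 1; 1 1 0; 0 1 1]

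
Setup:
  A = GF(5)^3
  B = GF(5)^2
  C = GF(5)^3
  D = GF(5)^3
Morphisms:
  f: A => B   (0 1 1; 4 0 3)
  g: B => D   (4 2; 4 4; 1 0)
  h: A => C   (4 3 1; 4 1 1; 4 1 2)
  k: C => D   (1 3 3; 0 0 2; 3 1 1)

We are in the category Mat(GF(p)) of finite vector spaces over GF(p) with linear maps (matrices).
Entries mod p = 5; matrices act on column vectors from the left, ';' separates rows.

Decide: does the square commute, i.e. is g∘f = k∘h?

1) trace f;g:
  e0=[1,0,0] f=>[0,4] g=>[3,1,0]
  e1=[0,1,0] f=>[1,0] g=>[4,4,1]
  e2=[0,0,1] f=>[1,3] g=>[0,1,1]
  result₁ = (3 4 0; 1 4 1; 0 1 1)
2) trace h;k:
  e0=[1,0,0] h=>[4,4,4] k=>[3,3,0]
  e1=[0,1,0] h=>[3,1,1] k=>[4,2,1]
  e2=[0,0,1] h=>[1,1,2] k=>[0,4,1]
  result₂ = (3 4 0; 3 2 4; 0 1 1)
Equal? NO — does not commute

Answer: DOES NOT COMMUTE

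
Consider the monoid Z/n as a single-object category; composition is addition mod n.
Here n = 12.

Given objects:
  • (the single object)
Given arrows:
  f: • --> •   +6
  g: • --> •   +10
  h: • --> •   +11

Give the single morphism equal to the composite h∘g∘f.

  0 +6≡6 +10≡4 +11≡3  (mod 12)
composite: +3

Answer: +3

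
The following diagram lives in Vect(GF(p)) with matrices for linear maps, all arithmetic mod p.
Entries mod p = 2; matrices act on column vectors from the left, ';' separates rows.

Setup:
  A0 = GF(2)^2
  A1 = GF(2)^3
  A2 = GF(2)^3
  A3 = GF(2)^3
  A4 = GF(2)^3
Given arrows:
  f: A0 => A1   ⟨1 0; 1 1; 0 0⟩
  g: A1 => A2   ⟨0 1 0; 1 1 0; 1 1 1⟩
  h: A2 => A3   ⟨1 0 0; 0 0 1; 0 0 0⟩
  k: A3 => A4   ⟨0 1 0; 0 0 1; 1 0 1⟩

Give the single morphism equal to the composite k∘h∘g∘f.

Answer: ⟨0 1; 0 0; 1 1⟩

Trace:
  e0=(1,0) f=>(1,1,0) g=>(1,0,0) h=>(1,0,0) k=>(0,0,1)
  e1=(0,1) f=>(0,1,0) g=>(1,1,1) h=>(1,1,0) k=>(1,0,1)
result: ⟨0 1; 0 0; 1 1⟩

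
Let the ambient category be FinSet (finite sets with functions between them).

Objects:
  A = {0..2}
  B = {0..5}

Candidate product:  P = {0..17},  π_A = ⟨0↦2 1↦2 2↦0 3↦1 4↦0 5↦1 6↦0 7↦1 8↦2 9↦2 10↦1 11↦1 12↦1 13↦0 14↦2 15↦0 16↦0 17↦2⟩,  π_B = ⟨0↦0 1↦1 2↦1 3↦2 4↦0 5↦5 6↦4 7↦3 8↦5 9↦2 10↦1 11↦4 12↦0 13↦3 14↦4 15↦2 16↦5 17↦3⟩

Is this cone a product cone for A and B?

Answer: VALID PRODUCT

Derivation:
|A|·|B| = 3·6 = 18;  |P| = 18
Check the pairing map k ↦ (π_A(k), π_B(k)):
  0 ↦ (2,0)
  1 ↦ (2,1)
  2 ↦ (0,1)
  3 ↦ (1,2)
  4 ↦ (0,0)
  5 ↦ (1,5)
  6 ↦ (0,4)
  7 ↦ (1,3)
  8 ↦ (2,5)
  9 ↦ (2,2)
  10 ↦ (1,1)
  11 ↦ (1,4)
  12 ↦ (1,0)
  13 ↦ (0,3)
  14 ↦ (2,4)
  15 ↦ (0,2)
  16 ↦ (0,5)
  17 ↦ (2,3)
distinct pairs in image: 18 / 18 needed
  → bijection onto A×B; projections well-typed.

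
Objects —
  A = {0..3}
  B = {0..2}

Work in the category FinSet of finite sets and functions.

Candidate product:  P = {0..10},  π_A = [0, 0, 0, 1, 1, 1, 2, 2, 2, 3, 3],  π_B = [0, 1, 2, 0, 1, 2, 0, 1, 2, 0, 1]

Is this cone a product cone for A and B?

Answer: NOT A VALID PRODUCT — |P|=11 ≠ |A|·|B|=12

Derivation:
|A|·|B| = 4·3 = 12;  |P| = 11
  → cardinalities differ; no bijection possible.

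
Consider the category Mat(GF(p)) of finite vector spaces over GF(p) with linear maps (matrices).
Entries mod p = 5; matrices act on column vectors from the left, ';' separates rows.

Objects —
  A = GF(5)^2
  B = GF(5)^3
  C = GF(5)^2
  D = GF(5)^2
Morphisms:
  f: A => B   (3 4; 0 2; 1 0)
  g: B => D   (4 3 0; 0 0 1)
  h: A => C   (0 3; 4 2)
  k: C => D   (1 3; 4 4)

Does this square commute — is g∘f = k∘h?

1) trace f;g:
  e0=[1,0] f=>[3,0,1] g=>[2,1]
  e1=[0,1] f=>[4,2,0] g=>[2,0]
  ⟦path⟧₁ = (2 2; 1 0)
2) trace h;k:
  e0=[1,0] h=>[0,4] k=>[2,1]
  e1=[0,1] h=>[3,2] k=>[4,0]
  ⟦path⟧₂ = (2 4; 1 0)
Equal? distinct morphisms ✗

Answer: DOES NOT COMMUTE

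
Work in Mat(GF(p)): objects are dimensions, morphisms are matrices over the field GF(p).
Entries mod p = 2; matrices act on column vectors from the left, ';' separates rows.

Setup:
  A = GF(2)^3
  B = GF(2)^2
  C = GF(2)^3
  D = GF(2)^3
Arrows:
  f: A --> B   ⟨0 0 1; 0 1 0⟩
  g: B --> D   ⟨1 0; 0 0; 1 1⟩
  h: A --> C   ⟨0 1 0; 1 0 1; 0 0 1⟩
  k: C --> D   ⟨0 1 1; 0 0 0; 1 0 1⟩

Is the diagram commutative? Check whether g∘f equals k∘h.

Answer: DOES NOT COMMUTE

Derivation:
1) trace f;g:
  e0=[1,0,0] f-->[0,0] g-->[0,0,0]
  e1=[0,1,0] f-->[0,1] g-->[0,0,1]
  e2=[0,0,1] f-->[1,0] g-->[1,0,1]
  result₁ = ⟨0 0 1; 0 0 0; 0 1 1⟩
2) trace h;k:
  e0=[1,0,0] h-->[0,1,0] k-->[1,0,0]
  e1=[0,1,0] h-->[1,0,0] k-->[0,0,1]
  e2=[0,0,1] h-->[0,1,1] k-->[0,0,1]
  result₂ = ⟨1 0 0; 0 0 0; 0 1 1⟩
Equal? differ; not commutative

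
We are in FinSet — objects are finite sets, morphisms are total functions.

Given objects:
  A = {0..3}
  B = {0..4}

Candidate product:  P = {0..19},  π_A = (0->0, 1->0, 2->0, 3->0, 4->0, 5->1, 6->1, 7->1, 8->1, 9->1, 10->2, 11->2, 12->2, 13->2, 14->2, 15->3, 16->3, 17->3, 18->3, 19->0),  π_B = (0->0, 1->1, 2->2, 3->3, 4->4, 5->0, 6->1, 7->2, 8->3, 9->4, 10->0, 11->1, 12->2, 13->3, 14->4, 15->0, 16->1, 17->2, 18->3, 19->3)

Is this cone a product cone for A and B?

Answer: NOT A VALID PRODUCT — duplicate pair at indices 3,19

Derivation:
|A|·|B| = 4·5 = 20;  |P| = 20
Check the pairing map k ↦ (π_A(k), π_B(k)):
  0 -> (0,0)
  1 -> (0,1)
  2 -> (0,2)
  3 -> (0,3)
  4 -> (0,4)
  5 -> (1,0)
  6 -> (1,1)
  7 -> (1,2)
  8 -> (1,3)
  9 -> (1,4)
  10 -> (2,0)
  11 -> (2,1)
  12 -> (2,2)
  13 -> (2,3)
  14 -> (2,4)
  15 -> (3,0)
  16 -> (3,1)
  17 -> (3,2)
  18 -> (3,3)
  19 -> (0,3)  ✗ repeats pair of k=3
distinct pairs in image: 19 / 20 needed
  → (0,3) hit at k=3 and k=19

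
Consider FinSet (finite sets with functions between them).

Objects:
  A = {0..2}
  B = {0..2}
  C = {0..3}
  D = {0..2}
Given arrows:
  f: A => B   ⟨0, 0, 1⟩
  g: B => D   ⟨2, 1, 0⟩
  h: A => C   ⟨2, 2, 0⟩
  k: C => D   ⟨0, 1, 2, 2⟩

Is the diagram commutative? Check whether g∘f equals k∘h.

Path 1 = f;g:
  0 f=>0 g=>2
  1 f=>0 g=>2
  2 f=>1 g=>1
  composite₁ = ⟨2, 2, 1⟩
Path 2 = h;k:
  0 h=>2 k=>2
  1 h=>2 k=>2
  2 h=>0 k=>0
  composite₂ = ⟨2, 2, 0⟩
Equal? distinct morphisms ✗

Answer: DOES NOT COMMUTE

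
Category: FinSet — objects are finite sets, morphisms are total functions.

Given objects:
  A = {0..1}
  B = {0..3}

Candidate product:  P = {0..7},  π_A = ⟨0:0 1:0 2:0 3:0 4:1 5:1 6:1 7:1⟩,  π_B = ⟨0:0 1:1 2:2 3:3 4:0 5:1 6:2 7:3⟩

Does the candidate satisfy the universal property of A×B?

|A|·|B| = 2·4 = 8;  |P| = 8
Check the pairing map k ↦ (π_A(k), π_B(k)):
  0 : (0,0)
  1 : (0,1)
  2 : (0,2)
  3 : (0,3)
  4 : (1,0)
  5 : (1,1)
  6 : (1,2)
  7 : (1,3)
distinct pairs in image: 8 / 8 needed
  → bijection onto A×B; projections well-typed.

Answer: VALID PRODUCT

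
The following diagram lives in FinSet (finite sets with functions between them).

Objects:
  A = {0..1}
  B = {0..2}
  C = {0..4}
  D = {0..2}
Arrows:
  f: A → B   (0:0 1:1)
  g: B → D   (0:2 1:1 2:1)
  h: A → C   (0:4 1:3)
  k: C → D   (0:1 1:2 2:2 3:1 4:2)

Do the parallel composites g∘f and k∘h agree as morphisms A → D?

Along f;g (path 1):
  0 f→0 g→2
  1 f→1 g→1
  composite₁ = (0:2 1:1)
Along h;k (path 2):
  0 h→4 k→2
  1 h→3 k→1
  composite₂ = (0:2 1:1)
Equal? same morphism ✓

Answer: COMMUTES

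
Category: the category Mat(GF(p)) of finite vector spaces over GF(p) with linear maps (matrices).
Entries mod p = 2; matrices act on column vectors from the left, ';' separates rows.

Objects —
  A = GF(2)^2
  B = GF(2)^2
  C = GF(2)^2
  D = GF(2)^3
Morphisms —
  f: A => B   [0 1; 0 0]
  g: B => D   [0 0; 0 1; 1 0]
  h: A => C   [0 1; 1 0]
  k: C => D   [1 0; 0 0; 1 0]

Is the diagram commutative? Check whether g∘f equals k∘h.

Along f;g (path 1):
  e0=⟨1,0⟩ f=>⟨0,0⟩ g=>⟨0,0,0⟩
  e1=⟨0,1⟩ f=>⟨1,0⟩ g=>⟨0,0,1⟩
  ⟦path⟧₁ = [0 0; 0 0; 0 1]
Along h;k (path 2):
  e0=⟨1,0⟩ h=>⟨0,1⟩ k=>⟨0,0,0⟩
  e1=⟨0,1⟩ h=>⟨1,0⟩ k=>⟨1,0,1⟩
  ⟦path⟧₂ = [0 1; 0 0; 0 1]
Equal? differ; not commutative

Answer: DOES NOT COMMUTE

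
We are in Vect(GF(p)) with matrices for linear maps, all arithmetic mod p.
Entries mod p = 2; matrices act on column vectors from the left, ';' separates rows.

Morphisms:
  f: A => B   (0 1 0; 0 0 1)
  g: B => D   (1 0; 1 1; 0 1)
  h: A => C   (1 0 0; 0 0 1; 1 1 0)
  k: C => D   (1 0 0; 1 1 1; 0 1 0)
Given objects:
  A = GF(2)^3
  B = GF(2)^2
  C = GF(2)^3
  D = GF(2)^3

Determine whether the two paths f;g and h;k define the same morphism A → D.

Answer: DOES NOT COMMUTE

Trace:
1) trace f;g:
  e0=⟨1,0,0⟩ f=>⟨0,0⟩ g=>⟨0,0,0⟩
  e1=⟨0,1,0⟩ f=>⟨1,0⟩ g=>⟨1,1,0⟩
  e2=⟨0,0,1⟩ f=>⟨0,1⟩ g=>⟨0,1,1⟩
  ⟦path⟧₁ = (0 1 0; 0 1 1; 0 0 1)
2) trace h;k:
  e0=⟨1,0,0⟩ h=>⟨1,0,1⟩ k=>⟨1,0,0⟩
  e1=⟨0,1,0⟩ h=>⟨0,0,1⟩ k=>⟨0,1,0⟩
  e2=⟨0,0,1⟩ h=>⟨0,1,0⟩ k=>⟨0,1,1⟩
  ⟦path⟧₂ = (1 0 0; 0 1 1; 0 0 1)
Equal? differ; not commutative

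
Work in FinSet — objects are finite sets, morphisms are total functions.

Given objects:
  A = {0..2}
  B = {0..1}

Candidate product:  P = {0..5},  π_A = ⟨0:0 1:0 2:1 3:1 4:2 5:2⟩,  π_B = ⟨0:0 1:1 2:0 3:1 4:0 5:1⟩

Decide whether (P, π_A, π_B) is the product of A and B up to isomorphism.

Answer: VALID PRODUCT

Work:
|A|·|B| = 3·2 = 6;  |P| = 6
Check the pairing map k ↦ (π_A(k), π_B(k)):
  0 : (0,0)
  1 : (0,1)
  2 : (1,0)
  3 : (1,1)
  4 : (2,0)
  5 : (2,1)
distinct pairs in image: 6 / 6 needed
  → bijection onto A×B; projections well-typed.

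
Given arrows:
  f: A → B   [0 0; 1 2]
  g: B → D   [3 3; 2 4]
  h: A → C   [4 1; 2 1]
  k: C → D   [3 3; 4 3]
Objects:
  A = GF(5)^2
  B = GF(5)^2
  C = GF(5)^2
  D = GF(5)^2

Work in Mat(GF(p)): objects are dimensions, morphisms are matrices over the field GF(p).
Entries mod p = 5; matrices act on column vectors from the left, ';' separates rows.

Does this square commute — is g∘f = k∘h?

1) trace f;g:
  e0=(1,0) f→(0,1) g→(3,4)
  e1=(0,1) f→(0,2) g→(1,3)
  ⟦path⟧₁ = [3 1; 4 3]
2) trace h;k:
  e0=(1,0) h→(4,2) k→(3,2)
  e1=(0,1) h→(1,1) k→(1,2)
  ⟦path⟧₂ = [3 1; 2 2]
Equal? differ; not commutative

Answer: DOES NOT COMMUTE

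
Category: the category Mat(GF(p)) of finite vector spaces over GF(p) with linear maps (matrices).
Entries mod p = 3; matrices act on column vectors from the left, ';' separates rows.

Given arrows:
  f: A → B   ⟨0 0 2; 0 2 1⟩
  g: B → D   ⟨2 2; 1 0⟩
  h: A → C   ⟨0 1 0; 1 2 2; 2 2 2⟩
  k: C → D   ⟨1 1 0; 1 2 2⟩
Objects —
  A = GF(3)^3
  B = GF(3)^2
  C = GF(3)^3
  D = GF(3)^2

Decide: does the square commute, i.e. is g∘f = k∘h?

Answer: DOES NOT COMMUTE

Work:
Path 1 = f;g:
  e0=⟨1,0,0⟩ f→⟨0,0⟩ g→⟨0,0⟩
  e1=⟨0,1,0⟩ f→⟨0,2⟩ g→⟨1,0⟩
  e2=⟨0,0,1⟩ f→⟨2,1⟩ g→⟨0,2⟩
  composite₁ = ⟨0 1 0; 0 0 2⟩
Path 2 = h;k:
  e0=⟨1,0,0⟩ h→⟨0,1,2⟩ k→⟨1,0⟩
  e1=⟨0,1,0⟩ h→⟨1,2,2⟩ k→⟨0,0⟩
  e2=⟨0,0,1⟩ h→⟨0,2,2⟩ k→⟨2,2⟩
  composite₂ = ⟨1 0 2; 0 0 2⟩
Equal? differ; not commutative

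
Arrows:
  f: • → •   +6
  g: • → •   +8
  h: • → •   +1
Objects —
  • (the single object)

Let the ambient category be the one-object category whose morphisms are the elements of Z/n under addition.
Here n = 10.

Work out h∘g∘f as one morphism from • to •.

Answer: +5

Work:
  0 +6≡6 +8≡4 +1≡5  (mod 10)
composite: +5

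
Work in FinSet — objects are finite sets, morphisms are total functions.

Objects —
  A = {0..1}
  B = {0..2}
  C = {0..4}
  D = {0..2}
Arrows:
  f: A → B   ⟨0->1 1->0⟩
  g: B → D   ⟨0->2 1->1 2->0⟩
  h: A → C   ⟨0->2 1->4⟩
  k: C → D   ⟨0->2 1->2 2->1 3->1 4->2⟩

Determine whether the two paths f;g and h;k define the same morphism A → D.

1) trace f;g:
  0 f→1 g→1
  1 f→0 g→2
  ⟦path⟧₁ = ⟨0->1 1->2⟩
2) trace h;k:
  0 h→2 k→1
  1 h→4 k→2
  ⟦path⟧₂ = ⟨0->1 1->2⟩
Equal? same morphism ✓

Answer: COMMUTES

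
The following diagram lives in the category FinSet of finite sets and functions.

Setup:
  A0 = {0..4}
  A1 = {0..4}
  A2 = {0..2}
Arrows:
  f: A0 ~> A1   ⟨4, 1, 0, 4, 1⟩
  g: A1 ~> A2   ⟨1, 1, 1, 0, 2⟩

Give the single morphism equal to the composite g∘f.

Answer: ⟨2, 1, 1, 2, 1⟩

Work:
  0 f~>4 g~>2
  1 f~>1 g~>1
  2 f~>0 g~>1
  3 f~>4 g~>2
  4 f~>1 g~>1
result: ⟨2, 1, 1, 2, 1⟩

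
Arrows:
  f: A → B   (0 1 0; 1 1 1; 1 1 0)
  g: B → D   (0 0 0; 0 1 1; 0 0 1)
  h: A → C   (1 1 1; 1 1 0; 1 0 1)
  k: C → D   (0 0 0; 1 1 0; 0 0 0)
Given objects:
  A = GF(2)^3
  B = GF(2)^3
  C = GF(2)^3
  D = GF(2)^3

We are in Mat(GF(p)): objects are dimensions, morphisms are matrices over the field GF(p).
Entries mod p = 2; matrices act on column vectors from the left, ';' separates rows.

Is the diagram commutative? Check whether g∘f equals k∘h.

Path 1 = f;g:
  e0=(1,0,0) f→(0,1,1) g→(0,0,1)
  e1=(0,1,0) f→(1,1,1) g→(0,0,1)
  e2=(0,0,1) f→(0,1,0) g→(0,1,0)
  ⟦path⟧₁ = (0 0 0; 0 0 1; 1 1 0)
Path 2 = h;k:
  e0=(1,0,0) h→(1,1,1) k→(0,0,0)
  e1=(0,1,0) h→(1,1,0) k→(0,0,0)
  e2=(0,0,1) h→(1,0,1) k→(0,1,0)
  ⟦path⟧₂ = (0 0 0; 0 0 1; 0 0 0)
Equal? NO — does not commute

Answer: DOES NOT COMMUTE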